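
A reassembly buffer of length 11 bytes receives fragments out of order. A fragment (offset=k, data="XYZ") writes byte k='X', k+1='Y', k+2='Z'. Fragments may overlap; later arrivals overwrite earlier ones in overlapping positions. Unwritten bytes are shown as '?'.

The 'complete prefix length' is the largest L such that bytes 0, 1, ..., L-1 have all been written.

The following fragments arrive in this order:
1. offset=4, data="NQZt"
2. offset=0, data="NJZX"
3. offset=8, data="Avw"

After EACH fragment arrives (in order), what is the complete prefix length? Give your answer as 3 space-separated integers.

Fragment 1: offset=4 data="NQZt" -> buffer=????NQZt??? -> prefix_len=0
Fragment 2: offset=0 data="NJZX" -> buffer=NJZXNQZt??? -> prefix_len=8
Fragment 3: offset=8 data="Avw" -> buffer=NJZXNQZtAvw -> prefix_len=11

Answer: 0 8 11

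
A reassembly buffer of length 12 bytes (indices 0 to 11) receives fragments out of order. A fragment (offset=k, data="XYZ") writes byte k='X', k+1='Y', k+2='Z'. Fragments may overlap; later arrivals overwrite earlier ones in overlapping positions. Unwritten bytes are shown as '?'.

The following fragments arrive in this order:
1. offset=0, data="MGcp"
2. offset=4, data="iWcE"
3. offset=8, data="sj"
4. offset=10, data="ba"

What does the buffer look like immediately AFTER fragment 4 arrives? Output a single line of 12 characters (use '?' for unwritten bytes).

Fragment 1: offset=0 data="MGcp" -> buffer=MGcp????????
Fragment 2: offset=4 data="iWcE" -> buffer=MGcpiWcE????
Fragment 3: offset=8 data="sj" -> buffer=MGcpiWcEsj??
Fragment 4: offset=10 data="ba" -> buffer=MGcpiWcEsjba

Answer: MGcpiWcEsjba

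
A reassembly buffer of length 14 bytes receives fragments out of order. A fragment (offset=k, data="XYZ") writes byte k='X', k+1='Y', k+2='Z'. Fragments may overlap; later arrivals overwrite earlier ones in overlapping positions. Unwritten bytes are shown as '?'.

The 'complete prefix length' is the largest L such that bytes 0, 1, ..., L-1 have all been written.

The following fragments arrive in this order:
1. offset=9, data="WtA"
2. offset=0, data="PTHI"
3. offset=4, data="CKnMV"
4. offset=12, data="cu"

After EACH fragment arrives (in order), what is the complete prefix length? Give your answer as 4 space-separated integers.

Answer: 0 4 12 14

Derivation:
Fragment 1: offset=9 data="WtA" -> buffer=?????????WtA?? -> prefix_len=0
Fragment 2: offset=0 data="PTHI" -> buffer=PTHI?????WtA?? -> prefix_len=4
Fragment 3: offset=4 data="CKnMV" -> buffer=PTHICKnMVWtA?? -> prefix_len=12
Fragment 4: offset=12 data="cu" -> buffer=PTHICKnMVWtAcu -> prefix_len=14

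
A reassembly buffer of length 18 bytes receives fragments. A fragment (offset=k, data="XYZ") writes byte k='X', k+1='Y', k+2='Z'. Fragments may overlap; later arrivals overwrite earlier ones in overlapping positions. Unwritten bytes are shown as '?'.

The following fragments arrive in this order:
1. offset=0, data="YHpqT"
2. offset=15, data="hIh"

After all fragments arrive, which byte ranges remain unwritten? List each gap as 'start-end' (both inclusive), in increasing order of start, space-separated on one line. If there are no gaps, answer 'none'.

Answer: 5-14

Derivation:
Fragment 1: offset=0 len=5
Fragment 2: offset=15 len=3
Gaps: 5-14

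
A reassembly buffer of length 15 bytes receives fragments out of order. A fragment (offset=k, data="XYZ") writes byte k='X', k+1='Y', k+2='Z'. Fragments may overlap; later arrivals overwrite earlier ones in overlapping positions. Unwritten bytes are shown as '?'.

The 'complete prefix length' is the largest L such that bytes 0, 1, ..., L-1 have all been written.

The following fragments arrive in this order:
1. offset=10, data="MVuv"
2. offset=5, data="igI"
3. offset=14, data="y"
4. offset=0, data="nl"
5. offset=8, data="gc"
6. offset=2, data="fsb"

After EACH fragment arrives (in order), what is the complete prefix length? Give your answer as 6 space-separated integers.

Fragment 1: offset=10 data="MVuv" -> buffer=??????????MVuv? -> prefix_len=0
Fragment 2: offset=5 data="igI" -> buffer=?????igI??MVuv? -> prefix_len=0
Fragment 3: offset=14 data="y" -> buffer=?????igI??MVuvy -> prefix_len=0
Fragment 4: offset=0 data="nl" -> buffer=nl???igI??MVuvy -> prefix_len=2
Fragment 5: offset=8 data="gc" -> buffer=nl???igIgcMVuvy -> prefix_len=2
Fragment 6: offset=2 data="fsb" -> buffer=nlfsbigIgcMVuvy -> prefix_len=15

Answer: 0 0 0 2 2 15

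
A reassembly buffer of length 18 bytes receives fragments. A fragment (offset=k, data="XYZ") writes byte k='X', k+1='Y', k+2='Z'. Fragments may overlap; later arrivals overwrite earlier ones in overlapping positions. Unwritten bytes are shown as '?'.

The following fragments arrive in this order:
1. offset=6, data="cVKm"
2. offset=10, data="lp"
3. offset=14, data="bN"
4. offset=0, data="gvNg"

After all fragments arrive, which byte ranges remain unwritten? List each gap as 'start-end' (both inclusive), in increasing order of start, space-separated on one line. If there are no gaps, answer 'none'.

Fragment 1: offset=6 len=4
Fragment 2: offset=10 len=2
Fragment 3: offset=14 len=2
Fragment 4: offset=0 len=4
Gaps: 4-5 12-13 16-17

Answer: 4-5 12-13 16-17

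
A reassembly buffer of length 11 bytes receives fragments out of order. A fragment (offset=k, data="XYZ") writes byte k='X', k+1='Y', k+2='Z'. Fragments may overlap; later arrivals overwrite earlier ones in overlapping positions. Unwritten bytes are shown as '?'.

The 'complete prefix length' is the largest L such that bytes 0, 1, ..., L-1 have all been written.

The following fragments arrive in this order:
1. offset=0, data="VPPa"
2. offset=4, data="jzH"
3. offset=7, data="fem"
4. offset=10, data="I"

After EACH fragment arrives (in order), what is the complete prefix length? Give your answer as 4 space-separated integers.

Answer: 4 7 10 11

Derivation:
Fragment 1: offset=0 data="VPPa" -> buffer=VPPa??????? -> prefix_len=4
Fragment 2: offset=4 data="jzH" -> buffer=VPPajzH???? -> prefix_len=7
Fragment 3: offset=7 data="fem" -> buffer=VPPajzHfem? -> prefix_len=10
Fragment 4: offset=10 data="I" -> buffer=VPPajzHfemI -> prefix_len=11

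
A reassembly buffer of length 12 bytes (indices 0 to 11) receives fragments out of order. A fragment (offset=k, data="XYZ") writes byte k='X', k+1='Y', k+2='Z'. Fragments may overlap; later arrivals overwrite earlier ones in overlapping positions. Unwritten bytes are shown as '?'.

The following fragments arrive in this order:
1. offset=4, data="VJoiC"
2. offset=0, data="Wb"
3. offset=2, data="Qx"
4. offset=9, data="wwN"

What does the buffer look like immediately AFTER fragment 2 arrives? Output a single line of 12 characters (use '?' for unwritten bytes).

Fragment 1: offset=4 data="VJoiC" -> buffer=????VJoiC???
Fragment 2: offset=0 data="Wb" -> buffer=Wb??VJoiC???

Answer: Wb??VJoiC???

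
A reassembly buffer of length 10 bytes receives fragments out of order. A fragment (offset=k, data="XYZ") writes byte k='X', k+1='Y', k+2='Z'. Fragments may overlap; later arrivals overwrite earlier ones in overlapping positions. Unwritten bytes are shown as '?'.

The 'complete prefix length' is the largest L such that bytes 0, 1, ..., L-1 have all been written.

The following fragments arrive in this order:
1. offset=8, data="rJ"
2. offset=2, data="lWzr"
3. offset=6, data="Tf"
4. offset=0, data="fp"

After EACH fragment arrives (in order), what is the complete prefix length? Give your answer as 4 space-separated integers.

Answer: 0 0 0 10

Derivation:
Fragment 1: offset=8 data="rJ" -> buffer=????????rJ -> prefix_len=0
Fragment 2: offset=2 data="lWzr" -> buffer=??lWzr??rJ -> prefix_len=0
Fragment 3: offset=6 data="Tf" -> buffer=??lWzrTfrJ -> prefix_len=0
Fragment 4: offset=0 data="fp" -> buffer=fplWzrTfrJ -> prefix_len=10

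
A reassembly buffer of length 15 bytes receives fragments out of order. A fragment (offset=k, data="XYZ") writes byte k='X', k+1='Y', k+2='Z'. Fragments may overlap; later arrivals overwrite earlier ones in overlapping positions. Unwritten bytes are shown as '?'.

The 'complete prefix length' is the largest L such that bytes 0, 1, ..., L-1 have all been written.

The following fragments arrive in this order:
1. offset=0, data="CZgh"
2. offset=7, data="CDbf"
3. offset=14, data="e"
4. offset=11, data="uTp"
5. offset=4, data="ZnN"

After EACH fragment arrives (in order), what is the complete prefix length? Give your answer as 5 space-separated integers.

Fragment 1: offset=0 data="CZgh" -> buffer=CZgh??????????? -> prefix_len=4
Fragment 2: offset=7 data="CDbf" -> buffer=CZgh???CDbf???? -> prefix_len=4
Fragment 3: offset=14 data="e" -> buffer=CZgh???CDbf???e -> prefix_len=4
Fragment 4: offset=11 data="uTp" -> buffer=CZgh???CDbfuTpe -> prefix_len=4
Fragment 5: offset=4 data="ZnN" -> buffer=CZghZnNCDbfuTpe -> prefix_len=15

Answer: 4 4 4 4 15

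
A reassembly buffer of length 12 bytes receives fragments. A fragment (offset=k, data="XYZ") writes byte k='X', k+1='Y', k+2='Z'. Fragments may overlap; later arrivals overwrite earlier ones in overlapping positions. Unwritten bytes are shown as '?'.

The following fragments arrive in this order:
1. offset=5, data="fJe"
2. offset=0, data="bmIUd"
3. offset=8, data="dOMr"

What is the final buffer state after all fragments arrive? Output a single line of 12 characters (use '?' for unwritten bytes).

Answer: bmIUdfJedOMr

Derivation:
Fragment 1: offset=5 data="fJe" -> buffer=?????fJe????
Fragment 2: offset=0 data="bmIUd" -> buffer=bmIUdfJe????
Fragment 3: offset=8 data="dOMr" -> buffer=bmIUdfJedOMr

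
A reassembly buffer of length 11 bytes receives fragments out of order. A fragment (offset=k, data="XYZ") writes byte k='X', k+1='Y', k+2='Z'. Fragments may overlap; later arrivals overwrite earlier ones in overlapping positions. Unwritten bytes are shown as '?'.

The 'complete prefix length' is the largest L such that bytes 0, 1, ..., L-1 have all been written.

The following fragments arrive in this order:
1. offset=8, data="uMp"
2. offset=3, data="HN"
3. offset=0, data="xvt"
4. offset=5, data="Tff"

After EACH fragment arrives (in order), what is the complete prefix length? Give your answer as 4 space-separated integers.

Answer: 0 0 5 11

Derivation:
Fragment 1: offset=8 data="uMp" -> buffer=????????uMp -> prefix_len=0
Fragment 2: offset=3 data="HN" -> buffer=???HN???uMp -> prefix_len=0
Fragment 3: offset=0 data="xvt" -> buffer=xvtHN???uMp -> prefix_len=5
Fragment 4: offset=5 data="Tff" -> buffer=xvtHNTffuMp -> prefix_len=11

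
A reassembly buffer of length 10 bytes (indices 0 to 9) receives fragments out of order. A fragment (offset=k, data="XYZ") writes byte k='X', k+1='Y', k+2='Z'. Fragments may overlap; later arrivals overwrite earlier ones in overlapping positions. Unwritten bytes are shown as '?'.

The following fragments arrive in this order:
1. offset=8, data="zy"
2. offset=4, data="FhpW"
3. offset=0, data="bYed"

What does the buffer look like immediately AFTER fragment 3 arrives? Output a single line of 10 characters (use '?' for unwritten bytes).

Answer: bYedFhpWzy

Derivation:
Fragment 1: offset=8 data="zy" -> buffer=????????zy
Fragment 2: offset=4 data="FhpW" -> buffer=????FhpWzy
Fragment 3: offset=0 data="bYed" -> buffer=bYedFhpWzy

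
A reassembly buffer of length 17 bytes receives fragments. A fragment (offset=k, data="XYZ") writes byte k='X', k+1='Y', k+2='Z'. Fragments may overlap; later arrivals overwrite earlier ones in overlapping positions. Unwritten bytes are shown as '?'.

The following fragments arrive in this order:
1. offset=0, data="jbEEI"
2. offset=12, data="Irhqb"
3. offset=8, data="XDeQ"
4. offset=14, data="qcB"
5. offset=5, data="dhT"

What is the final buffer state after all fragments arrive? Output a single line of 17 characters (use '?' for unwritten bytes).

Fragment 1: offset=0 data="jbEEI" -> buffer=jbEEI????????????
Fragment 2: offset=12 data="Irhqb" -> buffer=jbEEI???????Irhqb
Fragment 3: offset=8 data="XDeQ" -> buffer=jbEEI???XDeQIrhqb
Fragment 4: offset=14 data="qcB" -> buffer=jbEEI???XDeQIrqcB
Fragment 5: offset=5 data="dhT" -> buffer=jbEEIdhTXDeQIrqcB

Answer: jbEEIdhTXDeQIrqcB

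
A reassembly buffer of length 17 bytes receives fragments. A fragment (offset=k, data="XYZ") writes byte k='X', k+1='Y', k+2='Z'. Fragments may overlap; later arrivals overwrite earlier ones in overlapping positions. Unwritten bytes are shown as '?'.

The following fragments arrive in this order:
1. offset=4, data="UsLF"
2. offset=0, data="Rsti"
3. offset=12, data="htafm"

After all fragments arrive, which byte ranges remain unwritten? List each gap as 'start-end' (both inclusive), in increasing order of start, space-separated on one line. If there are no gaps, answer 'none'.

Fragment 1: offset=4 len=4
Fragment 2: offset=0 len=4
Fragment 3: offset=12 len=5
Gaps: 8-11

Answer: 8-11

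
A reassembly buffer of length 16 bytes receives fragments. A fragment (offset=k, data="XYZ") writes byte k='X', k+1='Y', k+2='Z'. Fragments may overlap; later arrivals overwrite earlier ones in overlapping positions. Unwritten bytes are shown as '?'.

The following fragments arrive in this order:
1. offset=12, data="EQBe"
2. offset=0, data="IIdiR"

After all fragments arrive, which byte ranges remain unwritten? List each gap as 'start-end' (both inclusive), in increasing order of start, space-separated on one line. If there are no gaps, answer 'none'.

Answer: 5-11

Derivation:
Fragment 1: offset=12 len=4
Fragment 2: offset=0 len=5
Gaps: 5-11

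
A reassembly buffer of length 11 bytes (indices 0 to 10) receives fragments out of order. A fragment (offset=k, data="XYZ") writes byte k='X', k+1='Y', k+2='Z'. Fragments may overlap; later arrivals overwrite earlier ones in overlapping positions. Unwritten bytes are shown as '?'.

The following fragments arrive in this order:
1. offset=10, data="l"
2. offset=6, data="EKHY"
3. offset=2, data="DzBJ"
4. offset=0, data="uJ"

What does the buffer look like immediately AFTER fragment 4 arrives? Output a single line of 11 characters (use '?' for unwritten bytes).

Answer: uJDzBJEKHYl

Derivation:
Fragment 1: offset=10 data="l" -> buffer=??????????l
Fragment 2: offset=6 data="EKHY" -> buffer=??????EKHYl
Fragment 3: offset=2 data="DzBJ" -> buffer=??DzBJEKHYl
Fragment 4: offset=0 data="uJ" -> buffer=uJDzBJEKHYl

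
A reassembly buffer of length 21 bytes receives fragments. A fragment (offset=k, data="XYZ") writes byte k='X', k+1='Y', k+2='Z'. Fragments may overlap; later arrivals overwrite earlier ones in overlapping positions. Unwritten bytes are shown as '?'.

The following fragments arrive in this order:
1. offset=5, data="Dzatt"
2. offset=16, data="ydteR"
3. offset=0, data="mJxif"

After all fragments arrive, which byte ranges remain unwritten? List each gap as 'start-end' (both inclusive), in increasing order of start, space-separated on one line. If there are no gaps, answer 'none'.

Answer: 10-15

Derivation:
Fragment 1: offset=5 len=5
Fragment 2: offset=16 len=5
Fragment 3: offset=0 len=5
Gaps: 10-15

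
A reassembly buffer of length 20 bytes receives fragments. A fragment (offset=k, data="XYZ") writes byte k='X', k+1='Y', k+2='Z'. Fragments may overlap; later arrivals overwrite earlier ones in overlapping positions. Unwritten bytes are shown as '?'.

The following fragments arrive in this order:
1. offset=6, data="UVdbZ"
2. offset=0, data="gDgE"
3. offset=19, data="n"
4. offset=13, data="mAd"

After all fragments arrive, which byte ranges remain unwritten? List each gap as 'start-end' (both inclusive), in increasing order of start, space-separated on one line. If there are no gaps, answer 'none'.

Answer: 4-5 11-12 16-18

Derivation:
Fragment 1: offset=6 len=5
Fragment 2: offset=0 len=4
Fragment 3: offset=19 len=1
Fragment 4: offset=13 len=3
Gaps: 4-5 11-12 16-18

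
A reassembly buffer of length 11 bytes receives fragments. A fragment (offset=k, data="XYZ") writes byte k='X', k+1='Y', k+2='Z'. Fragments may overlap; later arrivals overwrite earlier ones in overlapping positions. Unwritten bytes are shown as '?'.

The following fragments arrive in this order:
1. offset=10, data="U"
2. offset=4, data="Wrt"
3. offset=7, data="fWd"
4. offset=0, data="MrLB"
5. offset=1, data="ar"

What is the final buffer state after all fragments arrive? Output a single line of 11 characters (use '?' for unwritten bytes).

Fragment 1: offset=10 data="U" -> buffer=??????????U
Fragment 2: offset=4 data="Wrt" -> buffer=????Wrt???U
Fragment 3: offset=7 data="fWd" -> buffer=????WrtfWdU
Fragment 4: offset=0 data="MrLB" -> buffer=MrLBWrtfWdU
Fragment 5: offset=1 data="ar" -> buffer=MarBWrtfWdU

Answer: MarBWrtfWdU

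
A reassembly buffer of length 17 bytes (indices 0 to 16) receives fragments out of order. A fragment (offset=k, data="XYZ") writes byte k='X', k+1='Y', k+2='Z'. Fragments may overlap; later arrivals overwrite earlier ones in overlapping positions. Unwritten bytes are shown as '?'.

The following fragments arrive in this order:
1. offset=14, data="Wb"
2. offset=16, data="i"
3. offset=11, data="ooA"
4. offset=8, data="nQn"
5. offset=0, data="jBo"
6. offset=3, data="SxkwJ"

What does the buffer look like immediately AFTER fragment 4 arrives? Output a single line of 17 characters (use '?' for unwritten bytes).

Answer: ????????nQnooAWbi

Derivation:
Fragment 1: offset=14 data="Wb" -> buffer=??????????????Wb?
Fragment 2: offset=16 data="i" -> buffer=??????????????Wbi
Fragment 3: offset=11 data="ooA" -> buffer=???????????ooAWbi
Fragment 4: offset=8 data="nQn" -> buffer=????????nQnooAWbi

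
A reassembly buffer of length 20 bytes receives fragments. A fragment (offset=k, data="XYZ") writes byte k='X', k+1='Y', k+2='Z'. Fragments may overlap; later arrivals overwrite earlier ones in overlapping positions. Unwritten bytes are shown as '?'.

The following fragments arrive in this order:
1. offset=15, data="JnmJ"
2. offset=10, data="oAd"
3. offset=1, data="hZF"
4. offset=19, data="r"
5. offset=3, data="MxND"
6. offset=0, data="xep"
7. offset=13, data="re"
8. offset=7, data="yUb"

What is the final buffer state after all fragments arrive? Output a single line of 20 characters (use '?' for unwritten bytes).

Answer: xepMxNDyUboAdreJnmJr

Derivation:
Fragment 1: offset=15 data="JnmJ" -> buffer=???????????????JnmJ?
Fragment 2: offset=10 data="oAd" -> buffer=??????????oAd??JnmJ?
Fragment 3: offset=1 data="hZF" -> buffer=?hZF??????oAd??JnmJ?
Fragment 4: offset=19 data="r" -> buffer=?hZF??????oAd??JnmJr
Fragment 5: offset=3 data="MxND" -> buffer=?hZMxND???oAd??JnmJr
Fragment 6: offset=0 data="xep" -> buffer=xepMxND???oAd??JnmJr
Fragment 7: offset=13 data="re" -> buffer=xepMxND???oAdreJnmJr
Fragment 8: offset=7 data="yUb" -> buffer=xepMxNDyUboAdreJnmJr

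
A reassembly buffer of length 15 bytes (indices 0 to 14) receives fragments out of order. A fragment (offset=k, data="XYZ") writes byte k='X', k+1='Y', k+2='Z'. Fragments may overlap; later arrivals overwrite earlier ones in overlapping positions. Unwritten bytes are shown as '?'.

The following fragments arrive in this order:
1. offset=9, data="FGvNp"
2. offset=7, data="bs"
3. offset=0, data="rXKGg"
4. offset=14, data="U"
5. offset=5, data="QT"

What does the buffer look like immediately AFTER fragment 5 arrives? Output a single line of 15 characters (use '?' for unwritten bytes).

Answer: rXKGgQTbsFGvNpU

Derivation:
Fragment 1: offset=9 data="FGvNp" -> buffer=?????????FGvNp?
Fragment 2: offset=7 data="bs" -> buffer=???????bsFGvNp?
Fragment 3: offset=0 data="rXKGg" -> buffer=rXKGg??bsFGvNp?
Fragment 4: offset=14 data="U" -> buffer=rXKGg??bsFGvNpU
Fragment 5: offset=5 data="QT" -> buffer=rXKGgQTbsFGvNpU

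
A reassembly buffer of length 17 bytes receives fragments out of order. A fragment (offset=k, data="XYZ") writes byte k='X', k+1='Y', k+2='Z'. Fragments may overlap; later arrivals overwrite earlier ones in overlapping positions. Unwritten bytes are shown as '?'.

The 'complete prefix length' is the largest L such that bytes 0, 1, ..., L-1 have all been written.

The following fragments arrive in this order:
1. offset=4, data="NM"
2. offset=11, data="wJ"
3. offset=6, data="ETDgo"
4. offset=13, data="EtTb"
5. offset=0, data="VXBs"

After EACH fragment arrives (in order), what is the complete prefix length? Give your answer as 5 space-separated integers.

Fragment 1: offset=4 data="NM" -> buffer=????NM??????????? -> prefix_len=0
Fragment 2: offset=11 data="wJ" -> buffer=????NM?????wJ???? -> prefix_len=0
Fragment 3: offset=6 data="ETDgo" -> buffer=????NMETDgowJ???? -> prefix_len=0
Fragment 4: offset=13 data="EtTb" -> buffer=????NMETDgowJEtTb -> prefix_len=0
Fragment 5: offset=0 data="VXBs" -> buffer=VXBsNMETDgowJEtTb -> prefix_len=17

Answer: 0 0 0 0 17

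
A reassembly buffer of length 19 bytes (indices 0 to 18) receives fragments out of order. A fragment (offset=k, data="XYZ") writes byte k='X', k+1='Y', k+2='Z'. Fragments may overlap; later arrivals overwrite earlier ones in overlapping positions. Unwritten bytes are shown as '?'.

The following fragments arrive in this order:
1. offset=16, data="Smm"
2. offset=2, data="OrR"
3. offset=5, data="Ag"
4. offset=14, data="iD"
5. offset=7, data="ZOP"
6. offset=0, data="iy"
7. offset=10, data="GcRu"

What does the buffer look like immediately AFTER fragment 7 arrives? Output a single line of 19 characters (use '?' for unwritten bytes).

Answer: iyOrRAgZOPGcRuiDSmm

Derivation:
Fragment 1: offset=16 data="Smm" -> buffer=????????????????Smm
Fragment 2: offset=2 data="OrR" -> buffer=??OrR???????????Smm
Fragment 3: offset=5 data="Ag" -> buffer=??OrRAg?????????Smm
Fragment 4: offset=14 data="iD" -> buffer=??OrRAg???????iDSmm
Fragment 5: offset=7 data="ZOP" -> buffer=??OrRAgZOP????iDSmm
Fragment 6: offset=0 data="iy" -> buffer=iyOrRAgZOP????iDSmm
Fragment 7: offset=10 data="GcRu" -> buffer=iyOrRAgZOPGcRuiDSmm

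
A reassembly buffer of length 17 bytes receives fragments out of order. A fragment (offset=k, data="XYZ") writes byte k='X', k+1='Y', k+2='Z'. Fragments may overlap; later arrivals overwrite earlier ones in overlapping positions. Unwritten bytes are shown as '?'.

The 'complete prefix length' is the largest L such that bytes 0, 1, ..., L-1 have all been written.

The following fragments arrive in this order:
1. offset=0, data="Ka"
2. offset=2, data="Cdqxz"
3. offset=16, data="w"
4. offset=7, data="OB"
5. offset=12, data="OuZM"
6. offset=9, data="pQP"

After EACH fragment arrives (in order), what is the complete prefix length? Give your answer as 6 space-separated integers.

Fragment 1: offset=0 data="Ka" -> buffer=Ka??????????????? -> prefix_len=2
Fragment 2: offset=2 data="Cdqxz" -> buffer=KaCdqxz?????????? -> prefix_len=7
Fragment 3: offset=16 data="w" -> buffer=KaCdqxz?????????w -> prefix_len=7
Fragment 4: offset=7 data="OB" -> buffer=KaCdqxzOB???????w -> prefix_len=9
Fragment 5: offset=12 data="OuZM" -> buffer=KaCdqxzOB???OuZMw -> prefix_len=9
Fragment 6: offset=9 data="pQP" -> buffer=KaCdqxzOBpQPOuZMw -> prefix_len=17

Answer: 2 7 7 9 9 17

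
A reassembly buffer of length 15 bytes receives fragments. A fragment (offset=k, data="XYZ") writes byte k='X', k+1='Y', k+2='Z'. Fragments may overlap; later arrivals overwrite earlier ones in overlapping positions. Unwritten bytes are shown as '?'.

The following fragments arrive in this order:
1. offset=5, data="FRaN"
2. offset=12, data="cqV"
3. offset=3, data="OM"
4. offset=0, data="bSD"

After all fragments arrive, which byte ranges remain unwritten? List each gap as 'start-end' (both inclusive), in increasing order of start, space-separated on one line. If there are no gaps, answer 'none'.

Answer: 9-11

Derivation:
Fragment 1: offset=5 len=4
Fragment 2: offset=12 len=3
Fragment 3: offset=3 len=2
Fragment 4: offset=0 len=3
Gaps: 9-11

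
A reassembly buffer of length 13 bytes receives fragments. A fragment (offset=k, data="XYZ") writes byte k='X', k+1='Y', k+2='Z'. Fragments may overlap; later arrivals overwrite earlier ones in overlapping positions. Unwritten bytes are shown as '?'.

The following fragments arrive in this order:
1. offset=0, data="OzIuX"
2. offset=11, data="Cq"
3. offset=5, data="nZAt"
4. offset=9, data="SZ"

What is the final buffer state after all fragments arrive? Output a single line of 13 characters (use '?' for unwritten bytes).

Fragment 1: offset=0 data="OzIuX" -> buffer=OzIuX????????
Fragment 2: offset=11 data="Cq" -> buffer=OzIuX??????Cq
Fragment 3: offset=5 data="nZAt" -> buffer=OzIuXnZAt??Cq
Fragment 4: offset=9 data="SZ" -> buffer=OzIuXnZAtSZCq

Answer: OzIuXnZAtSZCq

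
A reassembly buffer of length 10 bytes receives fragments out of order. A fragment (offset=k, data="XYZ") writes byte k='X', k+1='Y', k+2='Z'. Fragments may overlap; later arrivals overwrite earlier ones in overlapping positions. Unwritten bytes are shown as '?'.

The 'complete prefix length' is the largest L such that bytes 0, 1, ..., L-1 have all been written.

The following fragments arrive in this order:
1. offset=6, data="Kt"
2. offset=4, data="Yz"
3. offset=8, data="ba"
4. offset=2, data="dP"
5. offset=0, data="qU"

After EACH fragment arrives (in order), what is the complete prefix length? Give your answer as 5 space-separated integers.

Fragment 1: offset=6 data="Kt" -> buffer=??????Kt?? -> prefix_len=0
Fragment 2: offset=4 data="Yz" -> buffer=????YzKt?? -> prefix_len=0
Fragment 3: offset=8 data="ba" -> buffer=????YzKtba -> prefix_len=0
Fragment 4: offset=2 data="dP" -> buffer=??dPYzKtba -> prefix_len=0
Fragment 5: offset=0 data="qU" -> buffer=qUdPYzKtba -> prefix_len=10

Answer: 0 0 0 0 10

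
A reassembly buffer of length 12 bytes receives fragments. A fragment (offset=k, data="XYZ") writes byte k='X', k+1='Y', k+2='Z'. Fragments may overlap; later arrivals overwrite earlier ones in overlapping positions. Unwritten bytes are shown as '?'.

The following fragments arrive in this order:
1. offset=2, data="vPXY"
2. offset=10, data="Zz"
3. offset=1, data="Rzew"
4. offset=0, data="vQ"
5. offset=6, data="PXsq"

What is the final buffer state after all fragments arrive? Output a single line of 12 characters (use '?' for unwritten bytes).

Fragment 1: offset=2 data="vPXY" -> buffer=??vPXY??????
Fragment 2: offset=10 data="Zz" -> buffer=??vPXY????Zz
Fragment 3: offset=1 data="Rzew" -> buffer=?RzewY????Zz
Fragment 4: offset=0 data="vQ" -> buffer=vQzewY????Zz
Fragment 5: offset=6 data="PXsq" -> buffer=vQzewYPXsqZz

Answer: vQzewYPXsqZz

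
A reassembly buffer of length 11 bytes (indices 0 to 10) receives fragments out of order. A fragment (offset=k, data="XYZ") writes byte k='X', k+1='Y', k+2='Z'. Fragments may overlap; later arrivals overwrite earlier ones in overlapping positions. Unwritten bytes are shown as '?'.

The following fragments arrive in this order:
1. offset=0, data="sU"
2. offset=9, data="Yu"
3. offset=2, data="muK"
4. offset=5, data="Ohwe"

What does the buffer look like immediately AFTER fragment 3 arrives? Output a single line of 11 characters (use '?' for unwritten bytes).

Answer: sUmuK????Yu

Derivation:
Fragment 1: offset=0 data="sU" -> buffer=sU?????????
Fragment 2: offset=9 data="Yu" -> buffer=sU???????Yu
Fragment 3: offset=2 data="muK" -> buffer=sUmuK????Yu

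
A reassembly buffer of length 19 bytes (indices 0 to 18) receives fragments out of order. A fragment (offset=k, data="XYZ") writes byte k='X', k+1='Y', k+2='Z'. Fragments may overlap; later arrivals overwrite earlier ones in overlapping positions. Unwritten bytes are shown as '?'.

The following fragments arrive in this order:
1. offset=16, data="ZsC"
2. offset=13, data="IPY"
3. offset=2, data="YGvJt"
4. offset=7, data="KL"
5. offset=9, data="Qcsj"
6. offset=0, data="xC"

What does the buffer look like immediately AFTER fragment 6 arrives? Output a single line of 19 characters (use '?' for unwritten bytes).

Answer: xCYGvJtKLQcsjIPYZsC

Derivation:
Fragment 1: offset=16 data="ZsC" -> buffer=????????????????ZsC
Fragment 2: offset=13 data="IPY" -> buffer=?????????????IPYZsC
Fragment 3: offset=2 data="YGvJt" -> buffer=??YGvJt??????IPYZsC
Fragment 4: offset=7 data="KL" -> buffer=??YGvJtKL????IPYZsC
Fragment 5: offset=9 data="Qcsj" -> buffer=??YGvJtKLQcsjIPYZsC
Fragment 6: offset=0 data="xC" -> buffer=xCYGvJtKLQcsjIPYZsC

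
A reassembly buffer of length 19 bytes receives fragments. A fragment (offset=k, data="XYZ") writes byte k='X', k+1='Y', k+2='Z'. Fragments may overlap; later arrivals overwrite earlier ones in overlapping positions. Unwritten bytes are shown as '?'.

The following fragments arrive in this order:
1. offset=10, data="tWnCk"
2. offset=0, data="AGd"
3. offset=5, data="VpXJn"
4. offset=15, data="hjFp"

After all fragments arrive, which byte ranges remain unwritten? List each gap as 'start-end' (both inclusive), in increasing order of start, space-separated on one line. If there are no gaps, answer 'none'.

Fragment 1: offset=10 len=5
Fragment 2: offset=0 len=3
Fragment 3: offset=5 len=5
Fragment 4: offset=15 len=4
Gaps: 3-4

Answer: 3-4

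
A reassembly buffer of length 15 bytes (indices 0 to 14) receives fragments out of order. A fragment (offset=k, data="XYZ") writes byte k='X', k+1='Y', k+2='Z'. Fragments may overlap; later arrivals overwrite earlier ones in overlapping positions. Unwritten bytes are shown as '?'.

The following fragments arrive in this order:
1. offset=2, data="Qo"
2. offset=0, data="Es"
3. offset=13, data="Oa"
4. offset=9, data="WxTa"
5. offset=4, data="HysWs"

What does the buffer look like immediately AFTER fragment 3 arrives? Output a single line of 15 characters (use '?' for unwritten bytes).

Fragment 1: offset=2 data="Qo" -> buffer=??Qo???????????
Fragment 2: offset=0 data="Es" -> buffer=EsQo???????????
Fragment 3: offset=13 data="Oa" -> buffer=EsQo?????????Oa

Answer: EsQo?????????Oa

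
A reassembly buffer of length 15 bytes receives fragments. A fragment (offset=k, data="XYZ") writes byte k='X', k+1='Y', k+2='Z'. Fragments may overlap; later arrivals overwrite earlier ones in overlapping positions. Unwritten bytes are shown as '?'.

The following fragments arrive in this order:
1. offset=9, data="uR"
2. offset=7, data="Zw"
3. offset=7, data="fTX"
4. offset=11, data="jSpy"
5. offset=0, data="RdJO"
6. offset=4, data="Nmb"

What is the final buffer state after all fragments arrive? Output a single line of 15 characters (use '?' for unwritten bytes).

Answer: RdJONmbfTXRjSpy

Derivation:
Fragment 1: offset=9 data="uR" -> buffer=?????????uR????
Fragment 2: offset=7 data="Zw" -> buffer=???????ZwuR????
Fragment 3: offset=7 data="fTX" -> buffer=???????fTXR????
Fragment 4: offset=11 data="jSpy" -> buffer=???????fTXRjSpy
Fragment 5: offset=0 data="RdJO" -> buffer=RdJO???fTXRjSpy
Fragment 6: offset=4 data="Nmb" -> buffer=RdJONmbfTXRjSpy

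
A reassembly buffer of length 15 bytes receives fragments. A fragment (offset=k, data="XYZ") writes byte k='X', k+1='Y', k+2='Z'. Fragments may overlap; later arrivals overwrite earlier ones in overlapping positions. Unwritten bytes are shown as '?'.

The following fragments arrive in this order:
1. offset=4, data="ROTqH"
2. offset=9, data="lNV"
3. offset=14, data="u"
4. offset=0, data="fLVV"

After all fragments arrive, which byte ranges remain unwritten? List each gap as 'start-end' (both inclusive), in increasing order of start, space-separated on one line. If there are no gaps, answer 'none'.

Fragment 1: offset=4 len=5
Fragment 2: offset=9 len=3
Fragment 3: offset=14 len=1
Fragment 4: offset=0 len=4
Gaps: 12-13

Answer: 12-13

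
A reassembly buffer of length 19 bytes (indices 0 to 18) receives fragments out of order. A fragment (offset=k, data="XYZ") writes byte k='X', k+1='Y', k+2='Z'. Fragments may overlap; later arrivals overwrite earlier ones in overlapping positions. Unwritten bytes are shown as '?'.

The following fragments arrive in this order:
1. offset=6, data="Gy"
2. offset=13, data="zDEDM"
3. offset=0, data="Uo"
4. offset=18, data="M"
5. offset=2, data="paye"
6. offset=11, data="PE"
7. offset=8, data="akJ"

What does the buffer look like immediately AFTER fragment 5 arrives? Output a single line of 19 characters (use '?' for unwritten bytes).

Fragment 1: offset=6 data="Gy" -> buffer=??????Gy???????????
Fragment 2: offset=13 data="zDEDM" -> buffer=??????Gy?????zDEDM?
Fragment 3: offset=0 data="Uo" -> buffer=Uo????Gy?????zDEDM?
Fragment 4: offset=18 data="M" -> buffer=Uo????Gy?????zDEDMM
Fragment 5: offset=2 data="paye" -> buffer=UopayeGy?????zDEDMM

Answer: UopayeGy?????zDEDMM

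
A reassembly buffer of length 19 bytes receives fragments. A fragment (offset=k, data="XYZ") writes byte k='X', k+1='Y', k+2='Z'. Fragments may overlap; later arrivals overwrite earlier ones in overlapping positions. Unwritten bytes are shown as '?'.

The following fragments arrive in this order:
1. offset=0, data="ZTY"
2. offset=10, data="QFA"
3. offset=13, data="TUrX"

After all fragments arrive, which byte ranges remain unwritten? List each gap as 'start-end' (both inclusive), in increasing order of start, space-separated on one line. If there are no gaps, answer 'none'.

Fragment 1: offset=0 len=3
Fragment 2: offset=10 len=3
Fragment 3: offset=13 len=4
Gaps: 3-9 17-18

Answer: 3-9 17-18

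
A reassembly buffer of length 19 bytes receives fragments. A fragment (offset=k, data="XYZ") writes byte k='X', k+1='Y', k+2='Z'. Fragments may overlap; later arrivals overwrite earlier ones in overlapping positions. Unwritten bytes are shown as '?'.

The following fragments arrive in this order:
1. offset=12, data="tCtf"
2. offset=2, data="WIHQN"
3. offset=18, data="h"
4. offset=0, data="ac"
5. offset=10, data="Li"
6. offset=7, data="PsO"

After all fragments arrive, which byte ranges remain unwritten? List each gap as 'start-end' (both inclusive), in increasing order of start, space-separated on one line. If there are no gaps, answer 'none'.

Fragment 1: offset=12 len=4
Fragment 2: offset=2 len=5
Fragment 3: offset=18 len=1
Fragment 4: offset=0 len=2
Fragment 5: offset=10 len=2
Fragment 6: offset=7 len=3
Gaps: 16-17

Answer: 16-17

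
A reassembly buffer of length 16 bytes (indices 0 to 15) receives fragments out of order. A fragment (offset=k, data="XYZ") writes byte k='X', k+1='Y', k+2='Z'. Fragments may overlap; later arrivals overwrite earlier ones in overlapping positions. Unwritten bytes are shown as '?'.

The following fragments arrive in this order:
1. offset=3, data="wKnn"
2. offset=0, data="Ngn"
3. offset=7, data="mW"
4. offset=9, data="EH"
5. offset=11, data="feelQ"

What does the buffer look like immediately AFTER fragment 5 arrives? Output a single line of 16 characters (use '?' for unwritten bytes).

Answer: NgnwKnnmWEHfeelQ

Derivation:
Fragment 1: offset=3 data="wKnn" -> buffer=???wKnn?????????
Fragment 2: offset=0 data="Ngn" -> buffer=NgnwKnn?????????
Fragment 3: offset=7 data="mW" -> buffer=NgnwKnnmW???????
Fragment 4: offset=9 data="EH" -> buffer=NgnwKnnmWEH?????
Fragment 5: offset=11 data="feelQ" -> buffer=NgnwKnnmWEHfeelQ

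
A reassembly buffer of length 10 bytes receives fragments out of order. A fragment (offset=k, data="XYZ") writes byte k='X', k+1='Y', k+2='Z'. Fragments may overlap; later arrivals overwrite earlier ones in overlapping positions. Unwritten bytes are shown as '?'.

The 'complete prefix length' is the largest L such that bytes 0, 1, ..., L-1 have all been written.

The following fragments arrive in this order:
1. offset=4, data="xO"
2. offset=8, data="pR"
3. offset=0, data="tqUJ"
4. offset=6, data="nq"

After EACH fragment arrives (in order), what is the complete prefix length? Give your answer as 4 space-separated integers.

Fragment 1: offset=4 data="xO" -> buffer=????xO???? -> prefix_len=0
Fragment 2: offset=8 data="pR" -> buffer=????xO??pR -> prefix_len=0
Fragment 3: offset=0 data="tqUJ" -> buffer=tqUJxO??pR -> prefix_len=6
Fragment 4: offset=6 data="nq" -> buffer=tqUJxOnqpR -> prefix_len=10

Answer: 0 0 6 10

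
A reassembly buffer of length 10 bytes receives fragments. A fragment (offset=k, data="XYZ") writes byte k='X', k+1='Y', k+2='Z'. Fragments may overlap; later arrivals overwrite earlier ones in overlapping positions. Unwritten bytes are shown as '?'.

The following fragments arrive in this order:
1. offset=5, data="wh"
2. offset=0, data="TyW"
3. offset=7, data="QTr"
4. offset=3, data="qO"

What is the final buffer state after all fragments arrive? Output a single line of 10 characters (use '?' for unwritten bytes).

Fragment 1: offset=5 data="wh" -> buffer=?????wh???
Fragment 2: offset=0 data="TyW" -> buffer=TyW??wh???
Fragment 3: offset=7 data="QTr" -> buffer=TyW??whQTr
Fragment 4: offset=3 data="qO" -> buffer=TyWqOwhQTr

Answer: TyWqOwhQTr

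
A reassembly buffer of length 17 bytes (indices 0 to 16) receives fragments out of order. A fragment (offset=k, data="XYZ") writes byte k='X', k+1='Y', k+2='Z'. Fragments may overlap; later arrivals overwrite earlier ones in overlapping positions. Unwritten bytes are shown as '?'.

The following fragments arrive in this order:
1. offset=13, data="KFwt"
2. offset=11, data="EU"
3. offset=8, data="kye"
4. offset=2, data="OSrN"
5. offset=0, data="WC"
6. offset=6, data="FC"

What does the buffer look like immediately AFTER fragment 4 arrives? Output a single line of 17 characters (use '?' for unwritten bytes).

Answer: ??OSrN??kyeEUKFwt

Derivation:
Fragment 1: offset=13 data="KFwt" -> buffer=?????????????KFwt
Fragment 2: offset=11 data="EU" -> buffer=???????????EUKFwt
Fragment 3: offset=8 data="kye" -> buffer=????????kyeEUKFwt
Fragment 4: offset=2 data="OSrN" -> buffer=??OSrN??kyeEUKFwt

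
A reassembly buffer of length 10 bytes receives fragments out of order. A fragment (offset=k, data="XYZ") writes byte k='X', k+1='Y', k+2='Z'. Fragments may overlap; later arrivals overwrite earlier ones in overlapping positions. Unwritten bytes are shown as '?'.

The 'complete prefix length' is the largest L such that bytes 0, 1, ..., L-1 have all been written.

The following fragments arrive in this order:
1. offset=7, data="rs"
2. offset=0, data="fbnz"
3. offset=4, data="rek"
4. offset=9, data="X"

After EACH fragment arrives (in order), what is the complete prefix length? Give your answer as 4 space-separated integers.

Fragment 1: offset=7 data="rs" -> buffer=???????rs? -> prefix_len=0
Fragment 2: offset=0 data="fbnz" -> buffer=fbnz???rs? -> prefix_len=4
Fragment 3: offset=4 data="rek" -> buffer=fbnzrekrs? -> prefix_len=9
Fragment 4: offset=9 data="X" -> buffer=fbnzrekrsX -> prefix_len=10

Answer: 0 4 9 10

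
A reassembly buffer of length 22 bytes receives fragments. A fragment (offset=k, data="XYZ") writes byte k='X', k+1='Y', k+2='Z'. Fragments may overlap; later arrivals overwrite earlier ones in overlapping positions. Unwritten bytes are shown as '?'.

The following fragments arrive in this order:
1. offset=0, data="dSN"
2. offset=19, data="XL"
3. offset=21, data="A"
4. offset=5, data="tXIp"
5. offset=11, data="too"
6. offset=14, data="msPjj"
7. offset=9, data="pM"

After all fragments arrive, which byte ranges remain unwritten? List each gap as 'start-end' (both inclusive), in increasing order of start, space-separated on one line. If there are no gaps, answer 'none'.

Fragment 1: offset=0 len=3
Fragment 2: offset=19 len=2
Fragment 3: offset=21 len=1
Fragment 4: offset=5 len=4
Fragment 5: offset=11 len=3
Fragment 6: offset=14 len=5
Fragment 7: offset=9 len=2
Gaps: 3-4

Answer: 3-4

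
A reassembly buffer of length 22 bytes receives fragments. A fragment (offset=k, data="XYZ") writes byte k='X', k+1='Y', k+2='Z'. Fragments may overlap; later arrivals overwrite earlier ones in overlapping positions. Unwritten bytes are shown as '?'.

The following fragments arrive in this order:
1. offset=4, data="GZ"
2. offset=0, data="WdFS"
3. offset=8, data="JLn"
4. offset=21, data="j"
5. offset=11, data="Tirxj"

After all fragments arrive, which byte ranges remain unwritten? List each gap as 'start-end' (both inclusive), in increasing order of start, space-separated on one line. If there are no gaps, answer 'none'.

Fragment 1: offset=4 len=2
Fragment 2: offset=0 len=4
Fragment 3: offset=8 len=3
Fragment 4: offset=21 len=1
Fragment 5: offset=11 len=5
Gaps: 6-7 16-20

Answer: 6-7 16-20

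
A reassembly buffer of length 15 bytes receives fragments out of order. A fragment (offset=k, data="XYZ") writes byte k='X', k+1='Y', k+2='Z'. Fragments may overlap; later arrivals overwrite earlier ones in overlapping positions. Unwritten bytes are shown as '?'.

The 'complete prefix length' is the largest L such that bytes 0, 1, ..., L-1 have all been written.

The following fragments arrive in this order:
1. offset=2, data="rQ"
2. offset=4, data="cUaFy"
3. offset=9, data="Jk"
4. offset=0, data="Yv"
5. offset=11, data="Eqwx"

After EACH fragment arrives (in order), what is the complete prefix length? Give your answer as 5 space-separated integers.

Fragment 1: offset=2 data="rQ" -> buffer=??rQ??????????? -> prefix_len=0
Fragment 2: offset=4 data="cUaFy" -> buffer=??rQcUaFy?????? -> prefix_len=0
Fragment 3: offset=9 data="Jk" -> buffer=??rQcUaFyJk???? -> prefix_len=0
Fragment 4: offset=0 data="Yv" -> buffer=YvrQcUaFyJk???? -> prefix_len=11
Fragment 5: offset=11 data="Eqwx" -> buffer=YvrQcUaFyJkEqwx -> prefix_len=15

Answer: 0 0 0 11 15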